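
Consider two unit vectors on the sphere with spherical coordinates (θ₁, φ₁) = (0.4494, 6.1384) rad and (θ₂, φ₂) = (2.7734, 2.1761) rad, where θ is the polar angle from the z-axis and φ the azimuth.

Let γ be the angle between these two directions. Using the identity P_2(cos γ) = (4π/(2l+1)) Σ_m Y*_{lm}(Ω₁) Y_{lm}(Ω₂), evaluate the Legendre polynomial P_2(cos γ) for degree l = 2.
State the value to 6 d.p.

Expand P_2 via completeness: Σ_{m} conj(Y_{2,m}) at Ω₁ times Y_{2,m} at Ω₂ —
  m=-2: Y*=0.06986 - 0.02082j  Y=-0.01764 + 0.04683j  product -0.00026 + 0.00364j
  m=-1: Y*=0.29913 - 0.04361j  Y=0.14762 + 0.21333j  product 0.05346 + 0.05738j
  m=+0: Y*=0.45222 + 0.00000j  Y=0.50821 + 0.00000j  product 0.22982 + 0.00000j
  m=+1: Y*=-0.29913 - 0.04361j  Y=-0.14762 + 0.21333j  product 0.05346 - 0.05738j
  m=+2: Y*=0.06986 + 0.02082j  Y=-0.01764 - 0.04683j  product -0.00026 - 0.00364j
Accumulated sum 0.33623 - 0.00000j; after 4π/(2l+1) scaling, 0.84503 - 0.00000j ⇒ P_2 = 0.845029

0.845029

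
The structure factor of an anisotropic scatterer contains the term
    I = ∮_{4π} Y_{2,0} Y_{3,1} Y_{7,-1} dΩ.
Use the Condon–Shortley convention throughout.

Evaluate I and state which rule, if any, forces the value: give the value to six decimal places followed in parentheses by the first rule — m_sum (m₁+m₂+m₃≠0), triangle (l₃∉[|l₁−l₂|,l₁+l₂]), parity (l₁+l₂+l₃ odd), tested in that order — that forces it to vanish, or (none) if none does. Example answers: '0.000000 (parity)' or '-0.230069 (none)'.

triangle: need 1≤l₃≤5, have 7; I=0

0.000000 (triangle)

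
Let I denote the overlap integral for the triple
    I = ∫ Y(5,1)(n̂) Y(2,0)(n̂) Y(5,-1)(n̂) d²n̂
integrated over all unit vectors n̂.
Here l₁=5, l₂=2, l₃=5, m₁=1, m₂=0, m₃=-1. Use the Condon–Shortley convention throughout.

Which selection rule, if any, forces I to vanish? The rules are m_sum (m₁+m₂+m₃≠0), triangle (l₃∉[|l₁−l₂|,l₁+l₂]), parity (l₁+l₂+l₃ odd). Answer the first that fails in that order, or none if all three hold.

azimuthal sum: 1 + 0 − 1 = 0  ✓
3 ≤ 5 ≤ 7 (triangle on l)  ✓
L = 5 + 2 + 5 = 12 (even)  ✓

none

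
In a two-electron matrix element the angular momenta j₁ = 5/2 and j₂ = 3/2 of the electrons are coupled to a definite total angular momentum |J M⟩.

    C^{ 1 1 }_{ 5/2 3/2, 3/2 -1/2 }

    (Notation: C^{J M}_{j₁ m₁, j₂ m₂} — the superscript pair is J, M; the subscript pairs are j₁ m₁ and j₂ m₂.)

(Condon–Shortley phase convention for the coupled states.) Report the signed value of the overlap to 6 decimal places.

triangle: 3!·2!·0!/6! = 12/720
(j±m)!: 4!·1!·1!·2!·2!·0! = 96
prefactor² = (2J+1)·Δ·N² = 24/5
  k=1: −1/(1!·2!·0!·0!·2!·0!) = -1/4
Σ = -1/4  ⇒  CG² = 24/5·(-1/4)² = 3/10
CG = −√(3/10) = -0.547723

−√(3/10) = -0.547723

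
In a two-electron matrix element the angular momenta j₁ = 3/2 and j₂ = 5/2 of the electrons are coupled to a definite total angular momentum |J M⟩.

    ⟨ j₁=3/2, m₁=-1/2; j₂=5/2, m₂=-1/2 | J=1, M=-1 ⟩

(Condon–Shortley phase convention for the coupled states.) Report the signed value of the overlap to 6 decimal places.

triangle: 3!×0!×2!/6! = 12/720
(j±m)!: 1!×2!×2!×3!×0!×2! = 48
prefactor² = (2J+1)×Δ×N² = 12/5
  k=2: +1/(2!×1!×0!×0!×0!×2!) = 1/4
Σ = 1/4  ⇒  CG² = 12/5×(1/4)² = 3/20
CG = +√(3/20) = +0.387298

+√(3/20) ≈ +0.387298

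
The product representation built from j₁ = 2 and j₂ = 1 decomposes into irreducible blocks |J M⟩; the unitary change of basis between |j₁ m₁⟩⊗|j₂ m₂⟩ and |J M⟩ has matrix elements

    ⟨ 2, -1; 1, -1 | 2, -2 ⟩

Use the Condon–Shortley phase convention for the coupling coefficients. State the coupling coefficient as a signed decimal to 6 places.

+0.577350

triangle: 1!*3!*1!/6! = 6/720
(j±m)!: 1!*3!*0!*2!*0!*4! = 288
prefactor² = (2J+1)*Δ*N² = 12
  k=0: +1/(0!*1!*3!*0!*0!*1!) = 1/6
Σ = 1/6  ⇒  CG² = 12*(1/6)² = 1/3
CG = +√(1/3) = +0.577350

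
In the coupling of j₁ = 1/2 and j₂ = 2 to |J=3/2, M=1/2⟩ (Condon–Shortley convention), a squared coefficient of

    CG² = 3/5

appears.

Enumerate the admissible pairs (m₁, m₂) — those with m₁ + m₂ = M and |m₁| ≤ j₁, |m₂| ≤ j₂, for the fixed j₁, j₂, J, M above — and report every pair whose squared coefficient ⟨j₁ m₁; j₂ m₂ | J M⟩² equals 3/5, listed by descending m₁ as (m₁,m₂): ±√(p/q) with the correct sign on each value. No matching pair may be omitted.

Admissible pairs with m₁+m₂ = M = 1/2: (-1/2,1), (1/2,0)
  (m₁,m₂)=(1/2,0): CG² = 2/5, CG = +√(2/5)
  (m₁,m₂)=(-1/2,1): CG² = 3/5, CG = −√(3/5)   ← matches the target
Pairs with CG² = 3/5: (-1/2,1): −√(3/5)

(-1/2,1): −√(3/5)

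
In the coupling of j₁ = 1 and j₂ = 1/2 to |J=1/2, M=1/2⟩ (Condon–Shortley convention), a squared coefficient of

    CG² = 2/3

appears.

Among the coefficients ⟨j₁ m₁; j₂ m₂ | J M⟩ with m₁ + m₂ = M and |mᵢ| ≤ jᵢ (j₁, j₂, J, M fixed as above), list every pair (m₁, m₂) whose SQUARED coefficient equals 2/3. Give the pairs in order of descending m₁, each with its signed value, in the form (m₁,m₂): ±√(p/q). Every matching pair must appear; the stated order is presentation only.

Admissible pairs with m₁+m₂ = M = 1/2: (0,1/2), (1,-1/2)
  (m₁,m₂)=(1,-1/2): CG² = 2/3, CG = +√(2/3)   ← matches the target
  (m₁,m₂)=(0,1/2): CG² = 1/3, CG = −√(1/3)
Pairs with CG² = 2/3: (1,-1/2): +√(2/3)

(1,-1/2): +√(2/3)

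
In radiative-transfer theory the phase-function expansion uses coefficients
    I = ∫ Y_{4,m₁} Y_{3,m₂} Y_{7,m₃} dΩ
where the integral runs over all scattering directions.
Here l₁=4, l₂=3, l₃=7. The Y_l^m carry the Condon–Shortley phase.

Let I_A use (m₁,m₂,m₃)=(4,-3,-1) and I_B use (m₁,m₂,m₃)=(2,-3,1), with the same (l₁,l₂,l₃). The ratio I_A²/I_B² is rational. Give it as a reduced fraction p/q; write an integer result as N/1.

Shared (l₁,l₂,l₃)=(4,3,7): N and (l;000)² cancel in I_A²/I_B².
A: Δ = 0!·8!·6!/15! = 1/45045; Racah Σ t=0..0: t=0:+1/29030400 = 1/29030400; ⇒ 3j(4 3 7; 4 -3 -1)² = 1/45045, sgn +1
B: Δ = 0!·8!·6!/15! = 1/45045; Racah Σ t=0..0: t=0:+1/1036800 = 1/1036800; ⇒ 3j(4 3 7; 2 -3 1)² = 4/6435, sgn +1
I_A²/I_B² = (1/45045)/(4/6435) = 1/28

1/28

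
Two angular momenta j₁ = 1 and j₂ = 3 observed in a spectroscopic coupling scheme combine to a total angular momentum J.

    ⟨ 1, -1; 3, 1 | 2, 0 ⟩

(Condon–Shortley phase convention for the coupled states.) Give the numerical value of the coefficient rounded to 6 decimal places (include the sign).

+√(2/7) ≈ +0.534522

triangle: 2!×0!×4!/7! = 48/5040
(j±m)!: 0!×2!×4!×2!×2!×2! = 384
prefactor² = (2J+1)×Δ×N² = 128/7
  k=2: +1/(2!×0!×0!×2!×0!×2!) = 1/8
Σ = 1/8  ⇒  CG² = 128/7×(1/8)² = 2/7
CG = +√(2/7) = +0.534522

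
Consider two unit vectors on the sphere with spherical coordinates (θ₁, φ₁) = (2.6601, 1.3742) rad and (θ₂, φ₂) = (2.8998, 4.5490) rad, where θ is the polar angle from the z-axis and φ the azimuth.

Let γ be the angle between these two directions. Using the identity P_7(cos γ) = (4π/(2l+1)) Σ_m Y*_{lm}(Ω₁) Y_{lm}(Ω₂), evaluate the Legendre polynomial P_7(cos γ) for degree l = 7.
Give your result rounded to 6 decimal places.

Addition theorem: P_7(cos γ) = (4π/15) Σ_m Y*_{lm}(Ω₁) Y_{lm}(Ω₂), m = −7…7:
  m=-7: Y*=(-0.002241, -0.000442)  Y=(0.000021, -0.000009)  product (-0.000000, 0.000000)
  m=-6: Y*=(0.006237, -0.015122)  Y=(0.000191, 0.000284)  product (0.000005, -0.000001)
  m=-5: Y*=(0.059913, 0.039926)  Y=(-0.002370, 0.002225)  product (-0.000231, 0.000039)
  m=-4: Y*=(-0.152410, 0.152711)  Y=(-0.017209, -0.013179)  product (0.004635, -0.000619)
  m=-3: Y*=(-0.240758, -0.359742)  Y=(0.048518, -0.090925)  product (-0.044390, 0.004437)
  m=-2: Y*=(0.462370, -0.191787)  Y=(0.316571, 0.107295)  product (0.166951, -0.011104)
  m=-1: Y*=(0.020498, 0.102920)  Y=(-0.103877, 0.630099)  product (-0.066979, 0.002225)
  m=+0: Y*=(0.437871, -0.000000)  Y=(-0.363824, 0.000000)  product (-0.159308, 0.000000)
  m=+1: Y*=(-0.020498, 0.102920)  Y=(0.103877, 0.630099)  product (-0.066979, -0.002225)
  m=+2: Y*=(0.462370, 0.191787)  Y=(0.316571, -0.107295)  product (0.166951, 0.011104)
  m=+3: Y*=(0.240758, -0.359742)  Y=(-0.048518, -0.090925)  product (-0.044390, -0.004437)
  m=+4: Y*=(-0.152410, -0.152711)  Y=(-0.017209, 0.013179)  product (0.004635, 0.000619)
  m=+5: Y*=(-0.059913, 0.039926)  Y=(0.002370, 0.002225)  product (-0.000231, -0.000039)
  m=+6: Y*=(0.006237, 0.015122)  Y=(0.000191, -0.000284)  product (0.000005, 0.000001)
  m=+7: Y*=(0.002241, -0.000442)  Y=(-0.000021, -0.000009)  product (-0.000000, -0.000000)
Total Σ_m = (-0.039325, -0.000000). Multiply by 0.837758: (-0.032945, -0.000000). P_7(cos γ) = -0.032945

-0.032945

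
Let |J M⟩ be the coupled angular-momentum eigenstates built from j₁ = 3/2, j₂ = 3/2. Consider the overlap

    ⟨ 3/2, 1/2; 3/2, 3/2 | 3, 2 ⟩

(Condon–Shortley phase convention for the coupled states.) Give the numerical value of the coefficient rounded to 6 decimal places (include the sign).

√[7·0!3!3!/7! · 2!1!3!0!5!1!] = √(72)
  +(−1)^0/∏(0,0,1,3,2,0)! = 1/12  (running 1/12)
⟨..|..⟩ = √(72)·(1/12) = +0.707107

+0.707107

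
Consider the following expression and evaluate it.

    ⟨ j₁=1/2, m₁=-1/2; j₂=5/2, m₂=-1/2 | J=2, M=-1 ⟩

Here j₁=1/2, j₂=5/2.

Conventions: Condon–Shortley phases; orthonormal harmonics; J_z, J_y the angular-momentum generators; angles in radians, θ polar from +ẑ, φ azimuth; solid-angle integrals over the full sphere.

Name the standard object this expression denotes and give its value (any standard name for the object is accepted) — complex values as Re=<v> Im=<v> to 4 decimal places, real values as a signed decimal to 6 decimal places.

Clebsch–Gordan coefficient, −√(1/3) ≈ -0.577350

This is a Clebsch–Gordan (vector-coupling) coefficient.
triangle: 1!×0!×4!/6! = 24/720
(j±m)!: 0!×1!×2!×3!×1!×3! = 72
prefactor² = (2J+1)×Δ×N² = 12
  k=1: −1/(1!×0!×0!×1!×0!×3!) = -1/6
Σ = -1/6  ⇒  CG² = 12×(-1/6)² = 1/3
CG = −√(1/3) = -0.577350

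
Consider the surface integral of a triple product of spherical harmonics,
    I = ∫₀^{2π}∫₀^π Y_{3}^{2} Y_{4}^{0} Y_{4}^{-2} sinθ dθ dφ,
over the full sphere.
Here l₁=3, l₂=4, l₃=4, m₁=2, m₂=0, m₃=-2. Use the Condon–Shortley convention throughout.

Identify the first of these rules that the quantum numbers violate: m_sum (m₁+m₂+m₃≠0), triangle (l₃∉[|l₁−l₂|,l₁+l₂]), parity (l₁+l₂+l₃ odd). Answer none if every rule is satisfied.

azimuthal sum: 2 + 0 − 2 = 0  ✓
1 ≤ 4 ≤ 7 (triangle on l)  ✓
L = 3 + 4 + 4 = 11 (odd)  ✗

parity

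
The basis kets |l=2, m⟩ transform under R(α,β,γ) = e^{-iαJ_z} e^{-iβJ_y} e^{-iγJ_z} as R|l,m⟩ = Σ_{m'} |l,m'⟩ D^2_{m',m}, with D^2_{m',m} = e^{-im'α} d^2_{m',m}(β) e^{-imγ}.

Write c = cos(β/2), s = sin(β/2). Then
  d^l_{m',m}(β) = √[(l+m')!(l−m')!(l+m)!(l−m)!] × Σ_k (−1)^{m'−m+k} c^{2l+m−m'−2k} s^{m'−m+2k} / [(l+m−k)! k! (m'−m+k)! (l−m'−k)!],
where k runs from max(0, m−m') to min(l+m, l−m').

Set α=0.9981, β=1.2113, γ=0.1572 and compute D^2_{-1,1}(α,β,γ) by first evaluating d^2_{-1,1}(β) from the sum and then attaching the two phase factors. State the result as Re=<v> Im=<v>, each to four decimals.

First d^2_{-1,1}(β=1.2113), then the phase factors e^{-i(-1)α} and e^{-i(1)γ}:
c=cos(1.211300/2)=0.822132, s=sin(1.211300/2)=0.569297; N=√[1·6·6·1]=6.000000
Admissible k: 2..3 (factorial args all ≥0)
  k=2: (−1)^0·6.0000/(2)·0.8221^2·0.5693^2 = +0.657176
  k=3: (−1)^1·6.0000/(6)·0.8221^0·0.5693^4 = -0.105040
d^2_{-1,1}(1.2113) = +0.657176 -0.105040 = +0.552136
Phases: e^{-i·(-1)·0.9981}=+0.541900+0.840443i, e^{-i·(1)·0.1572}=+0.987670-0.156553i ⇒ D=+0.368160+0.411476i

Re=0.3682 Im=0.4115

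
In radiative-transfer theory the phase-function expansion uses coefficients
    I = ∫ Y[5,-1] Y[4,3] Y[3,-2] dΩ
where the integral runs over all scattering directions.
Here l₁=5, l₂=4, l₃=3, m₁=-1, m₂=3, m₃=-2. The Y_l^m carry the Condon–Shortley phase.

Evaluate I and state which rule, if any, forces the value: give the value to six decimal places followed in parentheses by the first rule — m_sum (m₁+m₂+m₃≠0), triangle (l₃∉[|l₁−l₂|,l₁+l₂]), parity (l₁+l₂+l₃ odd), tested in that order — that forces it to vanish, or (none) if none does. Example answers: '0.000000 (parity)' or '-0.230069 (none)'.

0.160929 (none)

Checks pass: Σm=0; 12 even; l₃=3∈[1,9].
(2·5+1)(2·4+1)(2·3+1) = 693
Δ: 6! 4! 2! / 13! → 1/180180
sum: t=2:+1/576 t=3:−1/144 t=4:+1/576 = -1/288
3j²(5 4 3; 0 0 0) = Δ·Π!·Σ² = 20/1001  (sign +1)
sum: t=5:−1/1440 t=6:+1/17280 = -11/17280
3j²(5 4 3; -1 3 -2) = Δ·Π!·Σ² = 11/468  (sign +1)
combine: 4πI² = 693·20/1001·11/468 = 55/169
take √, sign +1: I = 0.16092854
No selection rule forces the value: the integral is nonzero (none).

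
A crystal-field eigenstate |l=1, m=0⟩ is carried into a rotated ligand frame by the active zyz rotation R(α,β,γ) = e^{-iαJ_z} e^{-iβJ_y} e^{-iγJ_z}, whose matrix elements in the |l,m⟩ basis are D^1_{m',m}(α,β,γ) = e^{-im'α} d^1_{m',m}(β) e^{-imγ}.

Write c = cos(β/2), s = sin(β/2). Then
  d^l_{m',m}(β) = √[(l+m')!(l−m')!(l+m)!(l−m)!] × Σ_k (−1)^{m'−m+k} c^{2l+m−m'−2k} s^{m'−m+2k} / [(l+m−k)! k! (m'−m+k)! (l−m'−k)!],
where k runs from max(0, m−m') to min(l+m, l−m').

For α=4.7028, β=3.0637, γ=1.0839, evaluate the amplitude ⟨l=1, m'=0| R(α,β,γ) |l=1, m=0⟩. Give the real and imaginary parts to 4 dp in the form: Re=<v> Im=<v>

Split into d^1_{0,0}(β=3.0637) × two z-phases.
c=cos(3.063700/2)=0.038936, s=sin(3.063700/2)=0.999242; N=√[1·1·1·1]=1.000000
Admissible k: 0..1 (factorial args all ≥0)
  k=0: (−1)^0·1.0000/(1)·0.0389^2·0.9992^0 = +0.001516
  k=1: (−1)^1·1.0000/(1)·0.0389^0·0.9992^2 = -0.998484
d^1_{0,0}(3.0637) = +0.001516 -0.998484 = -0.996968
D = (+1.000000+0.000000i)·(-0.996968)·(+1.000000+0.000000i) = -0.996968+0.000000i

Re=-0.9970 Im=0.0000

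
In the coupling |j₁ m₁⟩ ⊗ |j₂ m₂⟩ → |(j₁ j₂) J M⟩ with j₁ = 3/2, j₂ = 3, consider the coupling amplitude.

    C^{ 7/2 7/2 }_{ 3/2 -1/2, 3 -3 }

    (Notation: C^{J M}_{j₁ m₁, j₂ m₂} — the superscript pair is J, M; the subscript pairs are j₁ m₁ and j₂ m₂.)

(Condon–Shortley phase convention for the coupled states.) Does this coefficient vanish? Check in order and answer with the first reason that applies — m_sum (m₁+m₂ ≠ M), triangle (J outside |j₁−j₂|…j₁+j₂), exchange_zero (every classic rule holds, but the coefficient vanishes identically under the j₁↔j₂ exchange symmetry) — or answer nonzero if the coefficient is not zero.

m_sum

m-sum: m₁+m₂ = -1/2+(-3) = -7/2, M = 7/2  ✗ ⇒ coefficient is 0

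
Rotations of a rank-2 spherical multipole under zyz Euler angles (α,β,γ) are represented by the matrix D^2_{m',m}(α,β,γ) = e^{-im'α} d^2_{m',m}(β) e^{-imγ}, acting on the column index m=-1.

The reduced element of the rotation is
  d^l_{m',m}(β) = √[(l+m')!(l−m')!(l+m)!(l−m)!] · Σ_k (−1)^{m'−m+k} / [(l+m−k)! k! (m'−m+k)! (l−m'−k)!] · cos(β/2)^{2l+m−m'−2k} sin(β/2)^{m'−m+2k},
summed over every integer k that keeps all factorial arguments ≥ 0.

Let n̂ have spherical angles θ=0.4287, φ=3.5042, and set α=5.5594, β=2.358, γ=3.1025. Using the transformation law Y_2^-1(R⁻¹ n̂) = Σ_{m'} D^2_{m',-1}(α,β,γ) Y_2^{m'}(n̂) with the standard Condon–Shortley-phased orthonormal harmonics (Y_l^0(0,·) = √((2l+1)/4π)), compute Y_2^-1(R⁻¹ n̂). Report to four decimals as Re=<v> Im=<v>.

Need the full column D^2_{m',-1} for m'=−2..2 at α=5.5594, β=2.3580, γ=3.1025.
cos(β/2)=0.381849, sin(β/2)=0.924225
d^2_{-2,-1}: single k=1 term ⇒ +0.102916;  D = -0.008648+0.102552i
d^2_{-1,-1}: k∈[0..1] ⇒ +0.021260 -0.373646 = -0.352386;  D = +0.254722-0.243500i
d^2_{0,-1}: k∈[0..1] ⇒ -0.126046 +0.738414 = +0.612368;  D = -0.611901+0.023933i
d^2_{1,-1}: k∈[0..1] ⇒ +0.373646 -0.729643 = -0.355997;  D = +0.275760+0.225145i
d^2_{2,-1}: single k=0 term ⇒ -0.602913;  D = +0.097435+0.594988i
Y_2^{m'}(θ=0.4287,φ=3.5042) and Σ D·Y over m':
  (-0.0086+0.1026i)·(+0.0500-0.0443i)  (+0.2547-0.2435i)·(-0.2731+0.1036i)  (-0.6119+0.0239i)·(+0.4673+0.0000i)  (+0.2758+0.2251i)·(+0.2731+0.1036i)  (+0.0974+0.5950i)·(+0.0500+0.0443i)
Y_2^-1(R⁻¹ n̂) = -0.295653+0.233663i

Re=-0.2957 Im=0.2337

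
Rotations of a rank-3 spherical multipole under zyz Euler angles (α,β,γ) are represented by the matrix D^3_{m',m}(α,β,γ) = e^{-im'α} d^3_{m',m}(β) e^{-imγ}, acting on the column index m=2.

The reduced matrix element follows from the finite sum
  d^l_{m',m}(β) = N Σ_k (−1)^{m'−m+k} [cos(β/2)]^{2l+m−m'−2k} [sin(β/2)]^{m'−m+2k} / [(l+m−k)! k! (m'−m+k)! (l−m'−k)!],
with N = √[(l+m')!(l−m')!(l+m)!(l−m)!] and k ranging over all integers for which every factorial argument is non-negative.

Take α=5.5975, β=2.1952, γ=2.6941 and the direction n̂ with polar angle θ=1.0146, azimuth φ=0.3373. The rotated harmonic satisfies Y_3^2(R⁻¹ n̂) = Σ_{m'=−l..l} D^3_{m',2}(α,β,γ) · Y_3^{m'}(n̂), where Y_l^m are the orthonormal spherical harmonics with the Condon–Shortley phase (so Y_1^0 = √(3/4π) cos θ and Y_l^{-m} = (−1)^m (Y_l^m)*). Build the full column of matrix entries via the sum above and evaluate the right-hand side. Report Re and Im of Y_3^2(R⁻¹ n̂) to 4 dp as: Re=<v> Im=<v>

Need the full column D^3_{m',2} for m'=−3..3 at α=5.5975, β=2.1952, γ=2.6941.
cos(β/2)=0.455734, sin(β/2)=0.890116
d^3_{-3,2}: single k=5 term ⇒ +0.623764;  D = +0.247909-0.572383i
d^3_{-2,2}: k∈[4..5] ⇒ +0.651897 -0.497371 = +0.154527;  D = +0.137321-0.070861i
d^3_{-1,2}: k∈[3..4] ⇒ +0.422186 -0.805276 = -0.383090;  D = -0.374730-0.079597i
d^3_{0,2}: k∈[2..3] ⇒ +0.187197 -0.714118 = -0.526921;  D = -0.329605-0.411103i
d^3_{1,2}: k∈[1..2] ⇒ +0.055335 -0.422186 = -0.366850;  D = +0.003622-0.366832i
d^3_{2,2}: k∈[0..1] ⇒ +0.008959 -0.170887 = -0.161927;  D = +0.103766-0.124311i
d^3_{3,2}: single k=0 term ⇒ -0.042863;  D = +0.042095-0.008076i
Y_3^{m'}(θ=1.0146,φ=0.3373) and Σ D·Y over m':
  (+0.2479-0.5724i)·(+0.1355-0.2167i)  (+0.1373-0.0709i)·(+0.3039-0.2431i)  (-0.3747-0.0796i)·(+0.1020-0.0358i)  (-0.3296-0.4111i)·(-0.3165+0.0000i)  (+0.0036-0.3668i)·(-0.1020-0.0358i)  (+0.1038-0.1243i)·(+0.3039+0.2431i)  (+0.0421-0.0081i)·(-0.1355-0.2167i)
Y_3^2(R⁻¹ n̂) = +0.038146-0.034119i

Re=0.0381 Im=-0.0341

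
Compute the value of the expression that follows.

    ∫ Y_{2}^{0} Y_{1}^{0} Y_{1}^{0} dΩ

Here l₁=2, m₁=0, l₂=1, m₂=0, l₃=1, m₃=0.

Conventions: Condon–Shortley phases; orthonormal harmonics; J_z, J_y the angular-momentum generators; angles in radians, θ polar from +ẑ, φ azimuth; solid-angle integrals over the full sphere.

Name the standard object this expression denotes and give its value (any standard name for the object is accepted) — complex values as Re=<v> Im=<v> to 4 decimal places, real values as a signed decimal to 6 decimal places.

Gaunt coefficient, +0.252313

This is a Gaunt coefficient — the integral of a triple product of spherical harmonics over the sphere.
m-sum 0 ✓  L=4 even ✓  1≤1≤3 ✓
Π(2lᵢ+1) = 5×3×3 = 45
triangle coeff Δ(2,1,1) = 1/30
Σ_t [1,1]: t=1:−1/1 = -1/1
(3j)²=2/15 [(2 1 1; 0 0 0)], sign=+1
(m-triple is (0,0,0) — same symbol as above.)
⇒ 4πI² = 4/5
I = (+1)√(4/5/(4π)) = 0.25231325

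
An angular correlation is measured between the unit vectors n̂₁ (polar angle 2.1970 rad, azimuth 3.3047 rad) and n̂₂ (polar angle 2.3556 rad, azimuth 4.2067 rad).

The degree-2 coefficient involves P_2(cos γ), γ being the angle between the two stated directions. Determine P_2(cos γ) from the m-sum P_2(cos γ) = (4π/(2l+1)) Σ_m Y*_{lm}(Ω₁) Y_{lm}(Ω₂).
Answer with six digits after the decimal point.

0.388489

Term-by-term m-sum for l=2 (normalisation 4π/5 = 2.513274):
  m=-2: (0.240222, 0.081267) × (-0.102618, -0.163891) = (-0.011332, -0.047710)  (running Σ = (-0.011332, -0.047710))
  m=-1: (0.361991, 0.059573) × (0.187115, -0.337928) = (0.087865, -0.111180)  (running Σ = (0.076533, -0.158890))
  m=0: (0.009602, -0.000000) × (0.157133, 0.000000) = (0.001509, 0.000000)  (running Σ = (0.078042, -0.158890))
  m=1: (-0.361991, 0.059573) × (-0.187115, -0.337928) = (0.087865, 0.111180)  (running Σ = (0.165907, -0.047710))
  m=2: (0.240222, -0.081267) × (-0.102618, 0.163891) = (-0.011332, 0.047710)  (running Σ = (0.154575, 0.000000))
Total Σ_m = (0.154575, 0.000000). Multiply by 2.513274: (0.388489, 0.000000). P_2(cos γ) = 0.388489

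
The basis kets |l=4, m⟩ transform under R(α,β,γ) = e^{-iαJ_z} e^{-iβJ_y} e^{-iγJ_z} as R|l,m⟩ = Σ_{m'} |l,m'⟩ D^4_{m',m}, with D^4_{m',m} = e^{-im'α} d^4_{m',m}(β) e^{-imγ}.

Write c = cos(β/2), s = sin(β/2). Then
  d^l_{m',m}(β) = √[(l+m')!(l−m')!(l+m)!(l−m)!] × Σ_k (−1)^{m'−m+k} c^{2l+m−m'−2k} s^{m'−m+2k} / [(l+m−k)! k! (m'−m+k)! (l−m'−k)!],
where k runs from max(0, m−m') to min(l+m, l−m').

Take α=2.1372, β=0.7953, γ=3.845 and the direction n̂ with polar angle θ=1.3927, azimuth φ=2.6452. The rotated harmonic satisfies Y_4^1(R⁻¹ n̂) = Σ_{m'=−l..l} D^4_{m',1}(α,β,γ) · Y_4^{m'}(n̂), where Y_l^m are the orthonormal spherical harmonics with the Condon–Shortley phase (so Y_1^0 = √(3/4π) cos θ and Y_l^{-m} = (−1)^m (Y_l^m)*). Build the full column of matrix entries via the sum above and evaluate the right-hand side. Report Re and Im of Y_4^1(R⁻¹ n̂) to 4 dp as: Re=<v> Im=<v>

Re=0.1909 Im=0.0163

Need the full column D^4_{m',1} for m'=−4..4 at α=2.1372, β=0.7953, γ=3.8450.
cos(β/2)=0.921974, sin(β/2)=0.387253
d^4_{-4,1}: single k=5 term ⇒ +0.051077;  D = -0.000439-0.051075i
d^4_{-3,1}: k∈[4..5] ⇒ +0.214967 -0.022755 = +0.192212;  D = -0.161303+0.104530i
d^4_{-2,1}: k∈[3..5] ⇒ +0.547131 -0.144789 +0.005109 = +0.407451;  D = +0.370461+0.169632i
d^4_{-1,1}: k∈[2..5] ⇒ +0.921085 -0.487499 +0.043003 -0.000506 = +0.476084;  D = -0.065021-0.471623i
d^4_{0,1}: k∈[1..4] ⇒ +0.980706 -1.038107 +0.183145 -0.005385 = +0.120358;  D = -0.091790+0.077850i
d^4_{1,1}: k∈[0..3] ⇒ +0.522093 -1.381628 +0.487499 -0.028668 = -0.400705;  D = -0.382691-0.118794i
d^4_{2,1}: k∈[0..2] ⇒ -0.930380 +0.820696 -0.096526 = -0.206209;  D = +0.054091+0.198988i
d^4_{3,1}: k∈[0..1] ⇒ +0.731089 -0.214967 = +0.516122;  D = -0.347624+0.381497i
d^4_{4,1}: single k=0 term ⇒ -0.289514;  D = -0.285214-0.049714i
Y_4^{m'}(θ=1.3927,φ=2.6452) and Σ D·Y over m':
  (-0.0004-0.0511i)·(-0.1673+0.3800i)  (-0.1613+0.1045i)·(-0.0172-0.2107i)  (+0.3705+0.1696i)·(-0.1381-0.2118i)  (-0.0650-0.4716i)·(+0.2017+0.1092i)  (-0.0918+0.0779i)·(+0.2214+0.0000i)  (-0.3827-0.1188i)·(-0.2017+0.1092i)  (+0.0541+0.1990i)·(-0.1381+0.2118i)  (-0.3476+0.3815i)·(+0.0172-0.2107i)  (-0.2852-0.0497i)·(-0.1673-0.3800i)
Y_4^1(R⁻¹ n̂) = +0.190855+0.016338i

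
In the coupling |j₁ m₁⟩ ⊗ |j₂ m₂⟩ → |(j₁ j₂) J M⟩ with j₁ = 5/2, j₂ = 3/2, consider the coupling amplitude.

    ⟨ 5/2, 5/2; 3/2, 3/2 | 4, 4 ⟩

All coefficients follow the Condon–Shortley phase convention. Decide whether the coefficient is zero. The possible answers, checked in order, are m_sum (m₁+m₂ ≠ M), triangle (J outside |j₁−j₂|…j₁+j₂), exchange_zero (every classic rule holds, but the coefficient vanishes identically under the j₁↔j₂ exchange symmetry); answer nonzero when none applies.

nonzero

m-sum: m₁+m₂ = 5/2+3/2 = 4, M = 4  ✓
triangle: |j₁−j₂| = 1 ≤ J = 4 ≤ j₁+j₂ = 4  ✓
exchange: j₁≠j₂ or m₁≠m₂ — the exchange symmetry imposes no constraint here
value check: CG = +1 = +1.000000 ≠ 0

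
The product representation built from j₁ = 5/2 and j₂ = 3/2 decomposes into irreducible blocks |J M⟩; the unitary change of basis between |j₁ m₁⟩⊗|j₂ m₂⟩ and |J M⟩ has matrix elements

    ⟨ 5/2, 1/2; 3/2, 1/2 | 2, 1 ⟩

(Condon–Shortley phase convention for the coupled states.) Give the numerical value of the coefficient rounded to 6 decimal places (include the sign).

-0.545545  (= −√(25/84))

√[5·2!3!1!/7! · 3!2!2!1!3!1!] = √(12/7)
  +(−1)^1/∏(1,1,1,1,2,0)! = -1/2  (running -1/2)
  +(−1)^2/∏(2,0,0,0,3,1)! = 1/12  (running -5/12)
⟨..|..⟩ = √(12/7)·(-5/12) = -0.545545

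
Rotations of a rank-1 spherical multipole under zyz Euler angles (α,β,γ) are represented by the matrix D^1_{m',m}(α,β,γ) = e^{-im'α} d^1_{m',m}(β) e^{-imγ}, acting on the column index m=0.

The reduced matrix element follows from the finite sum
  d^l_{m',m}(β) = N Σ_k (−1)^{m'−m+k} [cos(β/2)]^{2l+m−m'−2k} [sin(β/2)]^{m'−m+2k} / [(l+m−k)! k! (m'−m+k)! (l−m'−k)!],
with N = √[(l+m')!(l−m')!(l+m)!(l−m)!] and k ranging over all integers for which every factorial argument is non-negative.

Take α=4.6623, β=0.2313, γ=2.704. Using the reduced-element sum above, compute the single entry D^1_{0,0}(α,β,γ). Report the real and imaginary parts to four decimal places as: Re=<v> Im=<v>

D^1_{0,0}(4.6623,0.2313,2.7040) = e^{-i·0·4.6623}·d^1_{0,0}(0.2313)·e^{-i·0·2.7040}. Compute d first:
c=cos(0.231300/2)=0.993320, s=sin(0.231300/2)=0.115392; N=√[1·1·1·1]=1.000000
The bounds max(0,m−m')=0 and min(l+m,l−m')=1 give 2 terms
  k=0: (−1)^0·1.0000/(1)·0.9933^2·0.1154^0 = +0.986685
  k=1: (−1)^1·1.0000/(1)·0.9933^0·0.1154^2 = -0.013315
d^1_{0,0}(0.2313) = +0.986685 -0.013315 = +0.973369
Phases: e^{-i·(0)·4.6623}=+1.000000+0.000000i, e^{-i·(0)·2.7040}=+1.000000+0.000000i ⇒ D=+0.973369+0.000000i

Re=0.9734 Im=0.0000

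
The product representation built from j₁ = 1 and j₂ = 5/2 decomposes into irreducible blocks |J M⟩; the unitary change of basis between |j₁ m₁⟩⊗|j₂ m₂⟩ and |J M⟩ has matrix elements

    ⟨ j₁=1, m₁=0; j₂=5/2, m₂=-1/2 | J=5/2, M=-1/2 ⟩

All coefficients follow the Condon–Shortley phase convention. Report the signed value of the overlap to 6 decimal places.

+0.169031  (= +√(1/35))

triangle: 1!·1!·4!/7! = 24/5040
(j±m)!: 1!·1!·2!·3!·2!·3! = 144
prefactor² = (2J+1)·Δ·N² = 144/35
  k=0: +1/(0!·1!·1!·2!·0!·2!) = 1/4
  k=1: −1/(1!·0!·0!·1!·1!·3!) = -1/6
Σ = 1/12  ⇒  CG² = 144/35·(1/12)² = 1/35
CG = +√(1/35) = +0.169031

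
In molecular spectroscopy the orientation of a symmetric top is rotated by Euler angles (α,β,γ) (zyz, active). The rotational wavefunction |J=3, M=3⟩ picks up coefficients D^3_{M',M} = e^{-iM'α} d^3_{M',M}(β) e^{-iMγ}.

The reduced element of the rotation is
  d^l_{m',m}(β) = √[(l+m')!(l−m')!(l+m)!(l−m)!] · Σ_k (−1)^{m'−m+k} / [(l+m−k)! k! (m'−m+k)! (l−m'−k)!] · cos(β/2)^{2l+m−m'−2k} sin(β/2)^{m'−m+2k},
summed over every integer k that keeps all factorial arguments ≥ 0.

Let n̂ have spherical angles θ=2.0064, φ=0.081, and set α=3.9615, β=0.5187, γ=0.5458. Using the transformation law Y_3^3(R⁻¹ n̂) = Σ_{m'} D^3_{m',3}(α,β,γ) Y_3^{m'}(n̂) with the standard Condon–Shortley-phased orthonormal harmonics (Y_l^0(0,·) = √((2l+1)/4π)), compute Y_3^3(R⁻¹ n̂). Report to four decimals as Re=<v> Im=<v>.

Need the full column D^3_{m',3} for m'=−3..3 at α=3.9615, β=0.5187, γ=0.5458.
cos(β/2)=0.966557, sin(β/2)=0.256452
d^3_{-3,3}: single k=6 term ⇒ +0.000284;  D = -0.000194-0.000208i
d^3_{-2,3}: single k=5 term ⇒ +0.002626;  D = +0.002626+0.000006i
d^3_{-1,3}: single k=4 term ⇒ +0.015650;  D = -0.010706+0.011416i
d^3_{0,3}: single k=3 term ⇒ +0.068111;  D = -0.004533-0.067960i
d^3_{1,3}: single k=2 term ⇒ +0.222315;  D = +0.172265+0.140530i
d^3_{2,3}: single k=1 term ⇒ +0.529931;  D = -0.525065+0.071650i
d^3_{3,3}: single k=0 term ⇒ +0.815388;  D = +0.470623-0.665862i
Y_3^{m'}(θ=2.0064,φ=0.081) and Σ D·Y over m':
  (-0.0002-0.0002i)·(+0.3018-0.0748i)  (+0.0026+0.0000i)·(-0.3498+0.0572i)  (-0.0107+0.0114i)·(-0.0321+0.0026i)  (-0.0045-0.0680i)·(+0.3322+0.0000i)  (+0.1723+0.1405i)·(+0.0321+0.0026i)  (-0.5251+0.0717i)·(-0.3498-0.0572i)  (+0.4706-0.6659i)·(-0.3018-0.0748i)
Y_3^3(R⁻¹ n̂) = -0.001096+0.152771i

Re=-0.0011 Im=0.1528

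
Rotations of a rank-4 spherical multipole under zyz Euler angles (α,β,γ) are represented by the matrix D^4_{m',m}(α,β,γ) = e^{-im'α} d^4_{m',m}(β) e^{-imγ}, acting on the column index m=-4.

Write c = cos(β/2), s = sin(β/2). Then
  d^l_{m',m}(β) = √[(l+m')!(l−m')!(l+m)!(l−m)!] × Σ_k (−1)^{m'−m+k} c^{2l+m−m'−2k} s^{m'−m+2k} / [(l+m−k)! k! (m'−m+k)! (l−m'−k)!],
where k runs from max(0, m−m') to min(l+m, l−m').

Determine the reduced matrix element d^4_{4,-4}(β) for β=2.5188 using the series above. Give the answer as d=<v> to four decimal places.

d=0.6741

d^4_{4,-4}(β=2.5188) via the finite sum:
Half-angle: c=0.306388, s=0.951907. N=√(40320·1·1·40320)=40320.000000
k∈{0} keeps every argument non-negative
  k=0: (−1)^8·40320.0000/(40320)·0.3064^0·0.9519^8 = +0.674148
d^4_{4,-4}(2.5188) = +0.674148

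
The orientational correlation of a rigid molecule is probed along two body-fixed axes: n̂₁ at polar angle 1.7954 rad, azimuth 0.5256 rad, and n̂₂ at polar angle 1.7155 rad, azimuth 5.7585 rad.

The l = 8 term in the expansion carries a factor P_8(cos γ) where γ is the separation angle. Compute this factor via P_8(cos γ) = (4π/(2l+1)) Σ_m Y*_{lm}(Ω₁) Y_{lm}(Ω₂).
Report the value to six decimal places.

Term-by-term m-sum for l=8 (normalisation 4π/17 = 0.739198):
  term(m=-8) = (-0.103870, 0.170064)   from Y*(Ω₁)=(-0.204403, -0.367501), Y(Ω₂)=(-0.233363, -0.412434)
  term(m=-7) = (0.051074, 0.093051)   from Y*(Ω₁)=(0.330077, 0.196786), Y(Ω₂)=(0.238154, 0.139924)
  term(m=-6) = (0.020109, 0.000373)   from Y*(Ω₁)=(0.082696, 0.000993), Y(Ω₂)=(0.243183, 0.001585)
  term(m=-5) = (0.055229, -0.092337)   from Y*(Ω₁)=(-0.313350, 0.176756), Y(Ω₂)=(-0.259806, 0.148123)
  term(m=-4) = (0.003068, 0.005468)   from Y*(Ω₁)=(0.020101, -0.034181), Y(Ω₂)=(-0.079655, 0.136593)
  term(m=-3) = (-0.098386, -0.000911)   from Y*(Ω₁)=(0.001955, -0.325561), Y(Ω₂)=(0.000985, -0.302210)
  term(m=-2) = (0.005541, -0.009462)   from Y*(Ω₁)=(0.046048, 0.080500), Y(Ω₂)=(-0.058897, -0.102526)
  term(m=-1) = (0.045911, 0.080090)   from Y*(Ω₁)=(0.264696, 0.153529), Y(Ω₂)=(0.261105, 0.151128)
  term(m=+0) = (-0.011464, -0.000000)   from Y*(Ω₁)=(-0.107920, -0.000000), Y(Ω₂)=(0.106223, 0.000000)
  term(m=+1) = (0.045911, -0.080090)   from Y*(Ω₁)=(-0.264696, 0.153529), Y(Ω₂)=(-0.261105, 0.151128)
  term(m=+2) = (0.005541, 0.009462)   from Y*(Ω₁)=(0.046048, -0.080500), Y(Ω₂)=(-0.058897, 0.102526)
  term(m=+3) = (-0.098386, 0.000911)   from Y*(Ω₁)=(-0.001955, -0.325561), Y(Ω₂)=(-0.000985, -0.302210)
  term(m=+4) = (0.003068, -0.005468)   from Y*(Ω₁)=(0.020101, 0.034181), Y(Ω₂)=(-0.079655, -0.136593)
  term(m=+5) = (0.055229, 0.092337)   from Y*(Ω₁)=(0.313350, 0.176756), Y(Ω₂)=(0.259806, 0.148123)
  term(m=+6) = (0.020109, -0.000373)   from Y*(Ω₁)=(0.082696, -0.000993), Y(Ω₂)=(0.243183, -0.001585)
  term(m=+7) = (0.051074, -0.093051)   from Y*(Ω₁)=(-0.330077, 0.196786), Y(Ω₂)=(-0.238154, 0.139924)
  term(m=+8) = (-0.103870, -0.170064)   from Y*(Ω₁)=(-0.204403, 0.367501), Y(Ω₂)=(-0.233363, 0.412434)
Accumulated sum (-0.054112, 0.000000); after 4π/(2l+1) scaling, (-0.040000, 0.000000) ⇒ P_8 = -0.040000

-0.040000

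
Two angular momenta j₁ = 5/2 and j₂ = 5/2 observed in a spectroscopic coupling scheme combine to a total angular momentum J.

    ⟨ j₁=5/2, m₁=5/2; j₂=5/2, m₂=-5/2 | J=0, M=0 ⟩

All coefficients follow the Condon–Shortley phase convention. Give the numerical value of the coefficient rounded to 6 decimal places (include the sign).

+√(1/6) ≈ +0.408248

√[1·5!0!0!/6! · 5!0!0!5!0!0!] = √(2400)
  +(−1)^0/∏(0,5,0,0,0,0)! = 1/120  (running 1/120)
⟨..|..⟩ = √(2400)·(1/120) = +0.408248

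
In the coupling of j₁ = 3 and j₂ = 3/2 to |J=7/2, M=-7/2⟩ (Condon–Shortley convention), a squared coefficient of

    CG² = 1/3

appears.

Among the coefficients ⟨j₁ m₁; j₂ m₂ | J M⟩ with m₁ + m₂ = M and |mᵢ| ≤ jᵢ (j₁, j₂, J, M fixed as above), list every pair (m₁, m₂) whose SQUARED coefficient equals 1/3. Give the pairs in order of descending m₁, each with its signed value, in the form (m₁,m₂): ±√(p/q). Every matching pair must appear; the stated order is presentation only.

Admissible pairs with m₁+m₂ = M = -7/2: (-3,-1/2), (-2,-3/2)
  (m₁,m₂)=(-2,-3/2): CG² = 1/3, CG = +√(1/3)   ← matches the target
  (m₁,m₂)=(-3,-1/2): CG² = 2/3, CG = −√(2/3)
Pairs with CG² = 1/3: (-2,-3/2): +√(1/3)

(-2,-3/2): +√(1/3)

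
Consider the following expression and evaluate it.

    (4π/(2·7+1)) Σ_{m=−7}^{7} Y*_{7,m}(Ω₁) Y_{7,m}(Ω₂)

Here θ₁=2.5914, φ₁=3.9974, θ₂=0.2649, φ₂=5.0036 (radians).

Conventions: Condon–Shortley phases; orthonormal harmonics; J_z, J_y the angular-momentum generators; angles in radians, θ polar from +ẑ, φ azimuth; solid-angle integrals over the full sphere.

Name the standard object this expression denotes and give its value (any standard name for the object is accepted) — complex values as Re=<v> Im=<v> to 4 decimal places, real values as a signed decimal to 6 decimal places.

This sum is the spherical-harmonic addition theorem: it equals the Legendre polynomial P_l(cos γ) of the angle γ between the two directions.
Expand P_7 via completeness: Σ_{m} conj(Y_{7,m}) at Ω₁ times Y_{7,m} at Ω₂ —
  m=-7: (-0.005114+0.001540i) × (-0.000038+0.000019i) = +0.000000-0.000000i  (running Σ = +0.000000-0.000000i)
  m=-6: (-0.013359+0.029719i) × (+0.000102+0.000573i) = -0.000018-0.000005i  (running Σ = -0.000018-0.000005i)
  m=-5: (+0.050850+0.109903i) × (+0.004981+0.000574i) = +0.000190+0.000577i  (running Σ = +0.000172+0.000572i)
  m=-4: (+0.289484+0.083755i) × (+0.011970-0.027849i) = +0.005798-0.007059i  (running Σ = +0.005970-0.006487i)
  m=-3: (+0.405555-0.262341i) × (-0.099842-0.083613i) = -0.062427-0.007717i  (running Σ = -0.056457-0.014204i)
  m=-2: (+0.054105-0.381675i) × (-0.316440+0.208419i) = +0.062427+0.132054i  (running Σ = +0.005970+0.117850i)
  m=-1: (+0.080427+0.092632i) × (+0.182315+0.608260i) = -0.041681+0.065808i  (running Σ = -0.035711+0.183658i)
  m=0: (+0.431997-0.000000i) × (+0.253517+0.000000i) = +0.109518+0.000000i  (running Σ = +0.073808+0.183658i)
  m=1: (-0.080427+0.092632i) × (-0.182315+0.608260i) = -0.041681-0.065808i  (running Σ = +0.032127+0.117850i)
  m=2: (+0.054105+0.381675i) × (-0.316440-0.208419i) = +0.062427-0.132054i  (running Σ = +0.094554-0.014204i)
  m=3: (-0.405555-0.262341i) × (+0.099842-0.083613i) = -0.062427+0.007717i  (running Σ = +0.032127-0.006487i)
  m=4: (+0.289484-0.083755i) × (+0.011970+0.027849i) = +0.005798+0.007059i  (running Σ = +0.037925+0.000572i)
  m=5: (-0.050850+0.109903i) × (-0.004981+0.000574i) = +0.000190-0.000577i  (running Σ = +0.038115-0.000005i)
  m=6: (-0.013359-0.029719i) × (+0.000102-0.000573i) = -0.000018+0.000005i  (running Σ = +0.038097-0.000000i)
  m=7: (+0.005114+0.001540i) × (+0.000038+0.000019i) = +0.000000+0.000000i  (running Σ = +0.038097-0.000000i)
Accumulated sum +0.038097-0.000000i; after 4π/(2l+1) scaling, +0.031916-0.000000i ⇒ P_7 = 0.031916

Legendre polynomial (addition theorem), +0.031916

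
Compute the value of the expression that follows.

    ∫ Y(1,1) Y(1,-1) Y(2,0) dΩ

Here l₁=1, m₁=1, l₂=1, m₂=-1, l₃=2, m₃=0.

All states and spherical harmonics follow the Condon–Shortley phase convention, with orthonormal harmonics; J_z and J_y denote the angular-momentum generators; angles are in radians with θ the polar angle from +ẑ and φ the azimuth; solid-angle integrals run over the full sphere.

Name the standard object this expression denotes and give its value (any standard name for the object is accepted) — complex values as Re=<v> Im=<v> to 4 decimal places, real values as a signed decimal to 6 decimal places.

This is a Gaunt coefficient — the integral of a triple product of spherical harmonics over the sphere.
Checks pass: Σm=0; 4 even; l₃=2∈[0,2].
(2·1+1)(2·1+1)(2·2+1) = 45
Δ: 0! 2! 2! / 5! → 1/30
sum: t=0:+1/1 = 1/1
3j²(1 1 2; 0 0 0) = Δ·Π!·Σ² = 2/15  (sign +1)
sum: t=0:+1/4 = 1/4
3j²(1 1 2; 1 -1 0) = Δ·Π!·Σ² = 1/30  (sign +1)
combine: 4πI² = 45·2/15·1/30 = 1/5
take √, sign +1: I = 0.12615663

Gaunt coefficient, +0.126157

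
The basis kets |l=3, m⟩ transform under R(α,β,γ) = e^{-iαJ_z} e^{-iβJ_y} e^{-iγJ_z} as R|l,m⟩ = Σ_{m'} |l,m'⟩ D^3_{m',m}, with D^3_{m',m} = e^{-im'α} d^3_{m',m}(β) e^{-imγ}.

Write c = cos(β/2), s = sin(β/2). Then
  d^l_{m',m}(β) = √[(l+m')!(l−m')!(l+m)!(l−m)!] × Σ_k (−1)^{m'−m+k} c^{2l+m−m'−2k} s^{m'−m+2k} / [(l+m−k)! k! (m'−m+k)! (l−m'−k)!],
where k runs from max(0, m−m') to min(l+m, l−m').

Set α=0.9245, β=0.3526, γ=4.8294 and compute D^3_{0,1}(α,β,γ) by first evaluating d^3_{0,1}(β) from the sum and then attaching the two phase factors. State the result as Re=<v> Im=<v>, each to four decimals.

Re=0.0594 Im=0.5055

First d^3_{0,1}(β=0.3526), then the phase factors e^{-i(0)α} and e^{-i(1)γ}:
c=cos(0.352600/2)=0.984499, s=sin(0.352600/2)=0.175388; N=√[6·6·24·2]=41.569219
The bounds max(0,m−m')=1 and min(l+m,l−m')=3 give 3 terms
  k=1: (−1)^0·41.5692/(12)·0.9845^5·0.1754^1 = +0.561912
  k=2: (−1)^1·41.5692/(4)·0.9845^3·0.1754^3 = -0.053501
  k=3: (−1)^2·41.5692/(12)·0.9845^1·0.1754^5 = +0.000566
d^3_{0,1}(0.3526) = +0.561912 -0.053501 +0.000566 = +0.508977
Phases: e^{-i·(0)·0.9245}=+1.000000+0.000000i, e^{-i·(1)·4.8294}=+0.116744+0.993162i ⇒ D=+0.059420+0.505497i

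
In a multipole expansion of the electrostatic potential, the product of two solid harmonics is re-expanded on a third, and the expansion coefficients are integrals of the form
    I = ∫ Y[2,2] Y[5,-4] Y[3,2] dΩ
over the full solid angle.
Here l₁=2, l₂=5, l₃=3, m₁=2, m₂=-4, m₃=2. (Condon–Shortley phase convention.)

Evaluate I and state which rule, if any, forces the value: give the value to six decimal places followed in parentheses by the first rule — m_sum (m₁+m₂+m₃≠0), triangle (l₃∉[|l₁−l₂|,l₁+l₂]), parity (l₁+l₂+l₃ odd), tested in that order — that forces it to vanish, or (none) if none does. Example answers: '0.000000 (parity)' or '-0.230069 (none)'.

0.268967 (none)

m-sum 0 ✓  L=10 even ✓  3≤3≤7 ✓
Π(2lᵢ+1) = 5×11×7 = 385
triangle coeff Δ(2,5,3) = 1/2310
Σ_t [2,2]: t=2:+1/144 = 1/144
(3j)²=10/231 [(2 5 3; 0 0 0)], sign=-1
Σ_t [0,0]: t=0:+1/2880 = 1/2880
(3j)²=3/55 [(2 5 3; 2 -4 2)], sign=-1
⇒ 4πI² = 10/11
I = (+1)√(10/11/(4π)) = 0.26896683
No selection rule forces the value: the integral is nonzero (none).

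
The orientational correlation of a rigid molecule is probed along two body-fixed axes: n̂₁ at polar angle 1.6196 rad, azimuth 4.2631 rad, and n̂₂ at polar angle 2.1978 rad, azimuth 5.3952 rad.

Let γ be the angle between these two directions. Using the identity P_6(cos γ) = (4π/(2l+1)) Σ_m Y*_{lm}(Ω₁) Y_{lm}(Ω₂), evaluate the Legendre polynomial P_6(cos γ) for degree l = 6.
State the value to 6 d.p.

Summing Y*_{l m}(θ₁,φ₁)·Y_{l m}(θ₂,φ₂) over m ∈ [−6, 6]; prefactor 4π/(2·6+1) = 0.966644:
  m=-6: Y*=(0.432754, 0.206838)  Y=(0.078654, -0.111223)  product (0.057043, -0.031864)
  m=-5: Y*=(0.063324, -0.050754)  Y=(0.092008, 0.329292)  product (0.022539, 0.016182)
  m=-4: Y*=(0.077606, 0.336968)  Y=(-0.392043, -0.170557)  product (0.027047, -0.145342)
  m=-3: Y*=(0.091834, 0.020818)  Y=(0.141784, -0.073389)  product (0.014548, -0.003788)
  m=-2: Y*=(-0.193705, 0.243388)  Y=(0.055949, -0.268852)  product (0.054598, 0.065695)
  m=-1: Y*=(0.042972, 0.089121)  Y=(0.174968, 0.215127)  product (-0.011654, 0.024838)
  m=+0: Y*=(-0.302074, -0.000000)  Y=(0.205992, 0.000000)  product (-0.062225, -0.000000)
  m=+1: Y*=(-0.042972, 0.089121)  Y=(-0.174968, 0.215127)  product (-0.011654, -0.024838)
  m=+2: Y*=(-0.193705, -0.243388)  Y=(0.055949, 0.268852)  product (0.054598, -0.065695)
  m=+3: Y*=(-0.091834, 0.020818)  Y=(-0.141784, -0.073389)  product (0.014548, 0.003788)
  m=+4: Y*=(0.077606, -0.336968)  Y=(-0.392043, 0.170557)  product (0.027047, 0.145342)
  m=+5: Y*=(-0.063324, -0.050754)  Y=(-0.092008, 0.329292)  product (0.022539, -0.016182)
  m=+6: Y*=(0.432754, -0.206838)  Y=(0.078654, 0.111223)  product (0.057043, 0.031864)
Accumulated sum (0.266019, 0.000000); after 4π/(2l+1) scaling, (0.257146, 0.000000) ⇒ P_6 = 0.257146

0.257146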